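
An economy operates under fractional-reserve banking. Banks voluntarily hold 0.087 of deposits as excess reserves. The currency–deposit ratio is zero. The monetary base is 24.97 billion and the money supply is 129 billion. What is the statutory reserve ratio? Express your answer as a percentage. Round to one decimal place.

Using m = M/MB = 129/24.97 ≈ 5.166199. Since m = (1 + c)/(c + rr + e), the denominator satisfies c + rr + e = (1 + c)/m = (1 + 0) / 5.166199 ≈ 0.193566.
With c = 0 and e = 0.087, the statutory reserve ratio is 0.193566 − 0 − 0.087 = 0.106566.

10.7%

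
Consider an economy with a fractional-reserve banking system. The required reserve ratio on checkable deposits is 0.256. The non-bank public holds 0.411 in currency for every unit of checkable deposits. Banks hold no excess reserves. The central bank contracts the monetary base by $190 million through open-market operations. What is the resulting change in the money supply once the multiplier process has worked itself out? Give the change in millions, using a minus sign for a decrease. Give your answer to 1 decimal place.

The money multiplier is m = (1 + c) / (rr + c) = (1 + 0.411) / (0.256 + 0.411) ≈ 2.11544.
The sale removes 190 million of base, so ΔM = m × ΔMB = 2.11544 × (−190) = -401.9336 million.

-401.9 million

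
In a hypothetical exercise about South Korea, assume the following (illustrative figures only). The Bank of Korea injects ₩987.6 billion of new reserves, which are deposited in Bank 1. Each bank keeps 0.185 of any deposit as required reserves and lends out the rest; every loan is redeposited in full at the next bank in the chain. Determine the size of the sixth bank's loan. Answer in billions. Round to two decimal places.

₩289.42 billion

Each bank lends a fraction (1 − rr) = 0.8150 of the deposit it receives, so Bank 6 receives 987.6·0.8150^5 and lends 987.6·0.8150^6 ≈ 289.4188 billion.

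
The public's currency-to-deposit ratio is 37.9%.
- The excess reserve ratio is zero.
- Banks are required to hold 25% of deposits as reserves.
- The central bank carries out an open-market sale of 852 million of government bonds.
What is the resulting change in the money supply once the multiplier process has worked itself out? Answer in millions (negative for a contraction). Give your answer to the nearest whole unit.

-1868 million

The money multiplier is m = (1 + c) / (rr + c) = (1 + 0.379) / (0.25 + 0.379) ≈ 2.1924.
The sale removes 852 million of base, so ΔM = m × ΔMB = 2.1924 × (−852) = -1867.9248 million.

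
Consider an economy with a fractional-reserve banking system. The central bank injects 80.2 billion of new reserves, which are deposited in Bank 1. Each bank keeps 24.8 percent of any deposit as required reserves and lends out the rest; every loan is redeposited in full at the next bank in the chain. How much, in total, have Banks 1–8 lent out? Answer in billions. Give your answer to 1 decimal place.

218.3 billion

Bank i lends (1 − rr)^i of the original deposit: Bank 1 lends 80.2·0.7520 = 60.3104, Bank 2 lends 80.2·0.7520² ≈ 45.3534, and so on.
Summing a geometric series: total = 80.2·[0.7520·(1 − 0.7520^8) / (1 − 0.7520)] ≈ 218.3167 billion.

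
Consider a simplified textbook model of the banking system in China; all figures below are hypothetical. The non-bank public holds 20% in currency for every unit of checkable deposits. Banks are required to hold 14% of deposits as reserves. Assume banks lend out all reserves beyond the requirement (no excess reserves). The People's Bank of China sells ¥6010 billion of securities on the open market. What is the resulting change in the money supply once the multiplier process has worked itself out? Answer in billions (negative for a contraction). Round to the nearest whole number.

The money multiplier is m = (1 + c) / (rr + c) = (1 + 0.2) / (0.14 + 0.2) ≈ 3.52941.
The sale removes 6010 billion of base, so ΔM = m × ΔMB = 3.52941 × (−6010) = -21211.7541 billion.

-21212 billion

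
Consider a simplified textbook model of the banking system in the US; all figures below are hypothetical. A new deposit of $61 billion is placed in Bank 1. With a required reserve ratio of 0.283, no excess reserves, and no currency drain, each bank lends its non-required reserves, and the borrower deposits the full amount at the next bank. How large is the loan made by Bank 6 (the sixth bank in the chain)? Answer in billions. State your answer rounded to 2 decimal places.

Each bank lends a fraction (1 − rr) = 0.7170 of the deposit it receives, so Bank 6 receives 61·0.7170^5 and lends 61·0.7170^6 ≈ 8.2879 billion.

$8.29 billion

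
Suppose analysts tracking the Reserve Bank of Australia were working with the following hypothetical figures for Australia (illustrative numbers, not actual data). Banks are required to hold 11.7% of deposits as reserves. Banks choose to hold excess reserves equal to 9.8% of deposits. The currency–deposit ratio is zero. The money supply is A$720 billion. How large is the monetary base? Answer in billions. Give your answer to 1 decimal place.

The money multiplier is m = 1 / (rr + e) = 1 / (0.117 + 0.098) ≈ 4.65116.
MB = M / m = 720 / 4.65116 ≈ 154.8001 billion.

A$154.8 billion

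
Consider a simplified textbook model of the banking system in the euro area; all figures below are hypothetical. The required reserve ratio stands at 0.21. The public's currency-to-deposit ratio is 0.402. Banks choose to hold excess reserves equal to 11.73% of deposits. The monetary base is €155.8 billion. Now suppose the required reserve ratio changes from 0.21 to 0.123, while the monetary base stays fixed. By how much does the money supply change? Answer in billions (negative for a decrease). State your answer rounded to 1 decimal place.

€40.6 billion

Initially m₁ = (1 + 0.402) / (0.21 + 0.1173 + 0.402) ≈ 1.92239, so M₁ = 1.92239 × 155.8 ≈ 299.5084 billion.
After the change m₂ = (1 + 0.402) / (0.123 + 0.1173 + 0.402) ≈ 2.18278, so M₂ = 2.18278 × 155.8 ≈ 340.0771 billion.
ΔM = M₂ − M₁ = 340.0771 − 299.5084 = 40.5687 billion.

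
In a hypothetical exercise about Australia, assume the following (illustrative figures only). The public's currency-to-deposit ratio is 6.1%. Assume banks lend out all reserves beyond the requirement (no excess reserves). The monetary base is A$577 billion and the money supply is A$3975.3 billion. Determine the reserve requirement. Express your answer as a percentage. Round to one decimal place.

Using m = M/MB = 3975.3/577 ≈ 6.889601. Since m = (1 + c)/(c + rr + e), the denominator satisfies c + rr + e = (1 + c)/m = (1 + 0.061) / 6.889601 ≈ 0.154000.
With c = 0.061 and e = 0, the reserve requirement is 0.154000 − 0.061 − 0 = 0.093.

9.3%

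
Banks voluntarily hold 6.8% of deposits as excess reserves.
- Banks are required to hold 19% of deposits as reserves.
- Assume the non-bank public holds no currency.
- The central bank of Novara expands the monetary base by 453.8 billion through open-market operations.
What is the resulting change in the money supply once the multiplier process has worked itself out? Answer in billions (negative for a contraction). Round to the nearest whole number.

The money multiplier is m = 1 / (rr + e) = 1 / (0.19 + 0.068) ≈ 3.8760.
The purchase adds 453.8 billion of base, so ΔM = m × ΔMB = 3.8760 × (+453.8) = 1758.9288 billion.

1759 billion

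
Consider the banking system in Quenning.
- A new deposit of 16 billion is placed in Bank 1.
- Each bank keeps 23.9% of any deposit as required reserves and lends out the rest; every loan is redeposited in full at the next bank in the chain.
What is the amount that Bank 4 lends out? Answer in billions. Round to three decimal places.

Each bank lends a fraction (1 − rr) = 0.7610 of the deposit it receives, so Bank 4 receives 16·0.7610^3 and lends 16·0.7610^4 ≈ 5.3661 billion.

5.366 billion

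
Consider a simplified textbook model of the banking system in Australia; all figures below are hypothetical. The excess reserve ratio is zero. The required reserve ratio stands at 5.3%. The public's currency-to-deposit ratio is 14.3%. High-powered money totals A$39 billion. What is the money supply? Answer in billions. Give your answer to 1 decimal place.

The money multiplier is m = (1 + c) / (rr + c) = (1 + 0.143) / (0.053 + 0.143) ≈ 5.8316.
So M = m × MB = 5.8316 × 39 = 227.4324 billion.

A$227.4 billion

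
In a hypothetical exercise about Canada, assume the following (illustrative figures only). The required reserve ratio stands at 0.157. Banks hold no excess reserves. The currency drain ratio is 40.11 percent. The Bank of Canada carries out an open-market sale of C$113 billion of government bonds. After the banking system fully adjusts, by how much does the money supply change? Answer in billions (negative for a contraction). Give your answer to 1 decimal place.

-283.7 billion

The money multiplier is m = (1 + c) / (rr + c) = (1 + 0.4011) / (0.157 + 0.4011) ≈ 2.51048.
The sale removes 113 billion of base, so ΔM = m × ΔMB = 2.51048 × (−113) ≈ -283.6842 billion.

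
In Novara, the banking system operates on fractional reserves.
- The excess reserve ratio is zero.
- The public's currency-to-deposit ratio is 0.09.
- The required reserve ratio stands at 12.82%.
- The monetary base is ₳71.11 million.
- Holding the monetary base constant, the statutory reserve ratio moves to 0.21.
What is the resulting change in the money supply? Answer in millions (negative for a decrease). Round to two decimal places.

-96.86 million

Initially m₁ = (1 + 0.09) / (0.1282 + 0.09) ≈ 4.99542, so M₁ = 4.99542 × 71.11 ≈ 355.2243 million.
After the change m₂ = (1 + 0.09) / (0.21 + 0.09) ≈ 3.63333, so M₂ = 3.63333 × 71.11 ≈ 258.3661 million.
ΔM = M₂ − M₁ = 258.3661 − 355.2243 = -96.8582 million.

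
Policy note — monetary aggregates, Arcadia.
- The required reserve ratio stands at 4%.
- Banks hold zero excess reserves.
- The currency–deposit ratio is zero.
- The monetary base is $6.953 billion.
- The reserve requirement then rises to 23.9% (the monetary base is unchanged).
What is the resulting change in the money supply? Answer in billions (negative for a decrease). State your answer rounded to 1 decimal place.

-144.7 billion

Initially m₁ = 1 / (0.04) = 25, so M₁ = 25 × 6.953 = 173.825 billion.
After the change m₂ = 1 / (0.239) ≈ 4.1841, so M₂ = 4.1841 × 6.953 ≈ 29.092 billion.
ΔM = M₂ − M₁ = 29.092 − 173.825 = -144.733 billion.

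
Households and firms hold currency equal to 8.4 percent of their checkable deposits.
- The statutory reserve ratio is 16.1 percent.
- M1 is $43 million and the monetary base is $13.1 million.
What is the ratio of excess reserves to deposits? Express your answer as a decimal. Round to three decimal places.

0.085

Using m = M/MB = 43/13.1 ≈ 3.282443. Since m = (1 + c)/(c + rr + e), the denominator satisfies c + rr + e = (1 + c)/m = (1 + 0.084) / 3.282443 ≈ 0.330242.
With c = 0.084 and rr = 0.161, the ratio of excess reserves to deposits is 0.330242 − 0.084 − 0.161 = 0.085242.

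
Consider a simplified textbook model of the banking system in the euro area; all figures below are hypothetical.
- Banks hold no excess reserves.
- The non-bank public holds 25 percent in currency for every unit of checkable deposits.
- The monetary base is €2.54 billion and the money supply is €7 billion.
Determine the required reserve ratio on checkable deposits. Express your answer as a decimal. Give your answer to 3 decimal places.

Using m = M/MB = 7/2.54 ≈ 2.755906. Since m = (1 + c)/(c + rr + e), the denominator satisfies c + rr + e = (1 + c)/m = (1 + 0.25) / 2.755906 ≈ 0.453571.
With c = 0.25 and e = 0, the required reserve ratio on checkable deposits is 0.453571 − 0.25 − 0 = 0.203571.

0.204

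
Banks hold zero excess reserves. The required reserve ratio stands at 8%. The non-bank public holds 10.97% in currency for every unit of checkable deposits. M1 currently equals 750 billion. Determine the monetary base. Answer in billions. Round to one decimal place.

The money multiplier is m = (1 + c) / (rr + c) = (1 + 0.1097) / (0.08 + 0.1097) ≈ 5.84976.
MB = M / m = 750 / 5.84976 ≈ 128.2104 billion.

128.2 billion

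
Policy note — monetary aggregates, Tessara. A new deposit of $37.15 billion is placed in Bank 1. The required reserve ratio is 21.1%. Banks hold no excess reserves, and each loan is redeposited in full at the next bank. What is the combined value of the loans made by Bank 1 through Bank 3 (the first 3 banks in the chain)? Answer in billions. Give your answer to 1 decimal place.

Bank i lends (1 − rr)^i of the original deposit: Bank 1 lends 37.15·0.7890 ≈ 29.3114, Bank 2 lends 37.15·0.7890² ≈ 23.1267, and so on.
Summing a geometric series: total = 37.15·[0.7890·(1 − 0.7890^3) / (1 − 0.7890)] ≈ 70.6849 billion.

$70.7 billion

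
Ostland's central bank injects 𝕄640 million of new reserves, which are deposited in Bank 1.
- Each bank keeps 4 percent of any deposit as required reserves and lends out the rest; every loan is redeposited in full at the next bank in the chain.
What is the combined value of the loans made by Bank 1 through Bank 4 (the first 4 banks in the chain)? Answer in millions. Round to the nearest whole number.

Bank i lends (1 − rr)^i of the original deposit: Bank 1 lends 640·0.9600 = 614.4000, Bank 2 lends 640·0.9600² = 589.8240, and so on.
Summing a geometric series: total = 640·[0.9600·(1 − 0.9600^4) / (1 − 0.9600)] ≈ 2314.0368 million.

𝕄2314 million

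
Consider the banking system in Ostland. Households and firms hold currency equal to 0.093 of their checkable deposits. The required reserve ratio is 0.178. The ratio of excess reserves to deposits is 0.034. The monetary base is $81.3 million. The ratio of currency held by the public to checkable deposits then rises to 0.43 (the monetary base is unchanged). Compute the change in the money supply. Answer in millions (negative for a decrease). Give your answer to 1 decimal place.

Initially m₁ = (1 + 0.093) / (0.178 + 0.034 + 0.093) ≈ 3.5836, so M₁ = 3.5836 × 81.3 ≈ 291.3467 million.
After the change m₂ = (1 + 0.43) / (0.178 + 0.034 + 0.43) ≈ 2.2274, so M₂ = 2.2274 × 81.3 ≈ 181.0876 million.
ΔM = M₂ − M₁ = 181.0876 − 291.3467 = -110.2591 million.

-110.3 million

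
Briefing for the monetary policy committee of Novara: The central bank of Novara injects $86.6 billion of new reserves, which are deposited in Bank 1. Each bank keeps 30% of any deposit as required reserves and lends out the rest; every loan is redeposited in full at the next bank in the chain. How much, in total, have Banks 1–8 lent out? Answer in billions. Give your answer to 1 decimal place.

$190.4 billion

Bank i lends (1 − rr)^i of the original deposit: Bank 1 lends 86.6·0.7000 = 60.6200, Bank 2 lends 86.6·0.7000² = 42.4340, and so on.
Summing a geometric series: total = 86.6·[0.7000·(1 − 0.7000^8) / (1 − 0.7000)] ≈ 190.4179 billion.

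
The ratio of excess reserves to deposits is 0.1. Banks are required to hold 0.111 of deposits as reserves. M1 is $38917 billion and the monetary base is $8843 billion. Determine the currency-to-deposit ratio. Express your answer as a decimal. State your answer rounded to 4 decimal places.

Using m = M/MB = 38917/8843 ≈ 4.400882. From m = (1 + c)/(c + rr + e), rearranging gives 1 + c = m·(c + rr + e), so c·(1 − m) = m·(rr + e) − 1.
Hence c = [m·(rr + e) − 1]/(1 − m) = [4.400882 × (0.111 + 0.1) − 1] / (1 − 4.400882) ≈ 0.020999.

0.0210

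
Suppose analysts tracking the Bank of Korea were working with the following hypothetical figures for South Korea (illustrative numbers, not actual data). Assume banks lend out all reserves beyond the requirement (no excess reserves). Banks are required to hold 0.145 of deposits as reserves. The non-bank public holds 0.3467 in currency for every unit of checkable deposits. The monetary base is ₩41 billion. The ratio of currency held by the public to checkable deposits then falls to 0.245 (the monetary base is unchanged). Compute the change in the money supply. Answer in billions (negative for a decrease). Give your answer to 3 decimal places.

₩18.591 billion

Initially m₁ = (1 + 0.3467) / (0.145 + 0.3467) ≈ 2.738865, so M₁ = 2.738865 × 41 ≈ 112.2935 billion.
After the change m₂ = (1 + 0.245) / (0.145 + 0.245) ≈ 3.192308, so M₂ = 3.192308 × 41 ≈ 130.8846 billion.
ΔM = M₂ − M₁ = 130.8846 − 112.2935 = 18.5911 billion.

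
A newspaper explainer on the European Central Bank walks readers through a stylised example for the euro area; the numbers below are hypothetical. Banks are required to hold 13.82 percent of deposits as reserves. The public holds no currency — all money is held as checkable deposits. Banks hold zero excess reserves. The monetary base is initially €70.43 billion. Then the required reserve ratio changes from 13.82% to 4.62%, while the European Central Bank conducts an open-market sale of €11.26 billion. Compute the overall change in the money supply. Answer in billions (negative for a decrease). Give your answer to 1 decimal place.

€771.1 billion

Before: m₁ = 1 / (0.1382) ≈ 7.2359, MB₁ = 70.43, so M₁ = 7.2359 × 70.43 ≈ 509.6244 billion.
After: m₂ = 1 / (0.0462) ≈ 21.6450, MB₂ = 70.43 − 11.26 = 59.17, so M₂ = 21.6450 × 59.17 ≈ 1280.7347 billion.
ΔM = M₂ − M₁ = 1280.7347 − 509.6244 = 771.1103 billion.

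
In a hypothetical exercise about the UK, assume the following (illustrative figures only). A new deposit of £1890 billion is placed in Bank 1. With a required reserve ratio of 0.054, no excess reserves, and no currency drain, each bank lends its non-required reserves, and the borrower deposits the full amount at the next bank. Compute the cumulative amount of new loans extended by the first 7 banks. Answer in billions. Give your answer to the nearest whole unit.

£10661 billion

Bank i lends (1 − rr)^i of the original deposit: Bank 1 lends 1890·0.9460 = 1787.9400, Bank 2 lends 1890·0.9460² ≈ 1691.3912, and so on.
Summing a geometric series: total = 1890·[0.9460·(1 − 0.9460^7) / (1 − 0.9460)] ≈ 10660.9930 billion.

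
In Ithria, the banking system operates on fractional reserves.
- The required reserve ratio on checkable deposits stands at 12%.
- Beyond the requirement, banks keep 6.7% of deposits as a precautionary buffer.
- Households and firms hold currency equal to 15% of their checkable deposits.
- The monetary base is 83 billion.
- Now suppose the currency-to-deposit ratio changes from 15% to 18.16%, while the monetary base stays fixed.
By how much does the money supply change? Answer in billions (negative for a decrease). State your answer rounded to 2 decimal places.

-17.17 billion

Initially m₁ = (1 + 0.15) / (0.12 + 0.067 + 0.15) ≈ 3.41246, so M₁ = 3.41246 × 83 ≈ 283.2342 billion.
After the change m₂ = (1 + 0.1816) / (0.12 + 0.067 + 0.1816) ≈ 3.20564, so M₂ = 3.20564 × 83 ≈ 266.0681 billion.
ΔM = M₂ − M₁ = 266.0681 − 283.2342 = -17.1661 billion.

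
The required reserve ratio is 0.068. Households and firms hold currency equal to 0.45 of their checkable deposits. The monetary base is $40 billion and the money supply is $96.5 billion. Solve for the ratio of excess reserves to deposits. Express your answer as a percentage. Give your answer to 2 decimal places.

Using m = M/MB = 96.5/40 = 2.412500. Since m = (1 + c)/(c + rr + e), the denominator satisfies c + rr + e = (1 + c)/m = (1 + 0.45) / 2.412500 ≈ 0.601036.
With c = 0.45 and rr = 0.068, the ratio of excess reserves to deposits is 0.601036 − 0.45 − 0.068 = 0.083036.

8.30%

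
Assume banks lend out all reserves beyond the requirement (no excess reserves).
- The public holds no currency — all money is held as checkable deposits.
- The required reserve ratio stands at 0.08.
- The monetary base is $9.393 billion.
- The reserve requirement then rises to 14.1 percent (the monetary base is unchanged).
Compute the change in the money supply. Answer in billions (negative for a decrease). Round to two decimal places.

Initially m₁ = 1 / (0.08) = 12.5, so M₁ = 12.5 × 9.393 = 117.4125 billion.
After the change m₂ = 1 / (0.141) ≈ 7.0922, so M₂ = 7.0922 × 9.393 ≈ 66.617 billion.
ΔM = M₂ − M₁ = 66.617 − 117.4125 = -50.7955 billion.

-50.80 billion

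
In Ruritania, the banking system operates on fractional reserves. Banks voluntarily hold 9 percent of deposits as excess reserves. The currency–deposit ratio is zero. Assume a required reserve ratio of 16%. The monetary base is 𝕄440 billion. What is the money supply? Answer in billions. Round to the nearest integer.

𝕄1760 billion

The money multiplier is m = 1 / (rr + e) = 1 / (0.16 + 0.09) = 4.
So M = m × MB = 4 × 440 = 1760 billion.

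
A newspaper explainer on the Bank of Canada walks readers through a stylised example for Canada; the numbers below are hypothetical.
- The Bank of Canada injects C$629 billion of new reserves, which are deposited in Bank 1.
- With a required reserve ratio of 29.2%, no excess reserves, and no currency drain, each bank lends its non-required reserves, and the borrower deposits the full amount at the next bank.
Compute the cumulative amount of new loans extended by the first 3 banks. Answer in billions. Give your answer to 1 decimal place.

Bank i lends (1 − rr)^i of the original deposit: Bank 1 lends 629·0.7080 = 445.3320, Bank 2 lends 629·0.7080² ≈ 315.2951, and so on.
Summing a geometric series: total = 629·[0.7080·(1 − 0.7080^3) / (1 − 0.7080)] ≈ 983.8560 billion.

C$983.9 billion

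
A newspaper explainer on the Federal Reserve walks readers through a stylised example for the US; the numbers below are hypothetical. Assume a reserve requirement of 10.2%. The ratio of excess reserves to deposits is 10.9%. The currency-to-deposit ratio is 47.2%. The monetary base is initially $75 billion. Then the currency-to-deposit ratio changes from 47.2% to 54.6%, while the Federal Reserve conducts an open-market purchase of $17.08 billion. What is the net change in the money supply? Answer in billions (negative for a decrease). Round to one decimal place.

Before: m₁ = (1 + 0.472) / (0.102 + 0.109 + 0.472) ≈ 2.1552, MB₁ = 75, so M₁ = 2.1552 × 75 = 161.64 billion.
After: m₂ = (1 + 0.546) / (0.102 + 0.109 + 0.546) ≈ 2.0423, MB₂ = 75 + 17.08 = 92.08, so M₂ = 2.0423 × 92.08 ≈ 188.055 billion.
ΔM = M₂ − M₁ = 188.055 − 161.64 = 26.415 billion.

$26.4 billion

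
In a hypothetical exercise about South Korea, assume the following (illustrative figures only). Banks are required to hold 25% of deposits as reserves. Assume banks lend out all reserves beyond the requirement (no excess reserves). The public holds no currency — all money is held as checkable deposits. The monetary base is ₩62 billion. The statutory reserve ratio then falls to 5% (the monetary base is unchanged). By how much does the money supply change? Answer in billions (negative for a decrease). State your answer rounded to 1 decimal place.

₩992.0 billion

Initially m₁ = 1 / (0.25) = 4, so M₁ = 4 × 62 = 248 billion.
After the change m₂ = 1 / (0.05) = 20, so M₂ = 20 × 62 = 1240 billion.
ΔM = M₂ − M₁ = 1240 − 248 = 992 billion.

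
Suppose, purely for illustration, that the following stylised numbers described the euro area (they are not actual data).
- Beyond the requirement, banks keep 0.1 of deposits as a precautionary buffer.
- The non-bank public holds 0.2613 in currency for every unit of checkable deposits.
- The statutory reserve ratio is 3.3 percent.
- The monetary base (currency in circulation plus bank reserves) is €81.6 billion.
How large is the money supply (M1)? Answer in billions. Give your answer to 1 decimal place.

The money multiplier is m = (1 + c) / (rr + e + c) = (1 + 0.2613) / (0.033 + 0.1 + 0.2613) ≈ 3.1988.
So M = m × MB = 3.1988 × 81.6 ≈ 261.0221 billion.

€261.0 billion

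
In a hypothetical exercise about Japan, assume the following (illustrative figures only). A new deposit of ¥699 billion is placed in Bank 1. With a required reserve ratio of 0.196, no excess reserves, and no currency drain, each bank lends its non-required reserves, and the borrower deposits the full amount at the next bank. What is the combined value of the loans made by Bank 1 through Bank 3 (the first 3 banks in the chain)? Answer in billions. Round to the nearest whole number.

¥1377 billion

Bank i lends (1 − rr)^i of the original deposit: Bank 1 lends 699·0.8040 = 561.9960, Bank 2 lends 699·0.8040² ≈ 451.8448, and so on.
Summing a geometric series: total = 699·[0.8040·(1 − 0.8040^3) / (1 − 0.8040)] ≈ 1377.1240 billion.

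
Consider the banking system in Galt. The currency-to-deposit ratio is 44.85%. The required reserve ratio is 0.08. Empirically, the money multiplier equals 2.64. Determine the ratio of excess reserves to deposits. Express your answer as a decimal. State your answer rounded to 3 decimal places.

Using m = 2.64. Since m = (1 + c)/(c + rr + e), the denominator satisfies c + rr + e = (1 + c)/m = (1 + 0.4485) / 2.64 ≈ 0.548674.
With c = 0.4485 and rr = 0.08, the ratio of excess reserves to deposits is 0.548674 − 0.4485 − 0.08 = 0.020174.

0.020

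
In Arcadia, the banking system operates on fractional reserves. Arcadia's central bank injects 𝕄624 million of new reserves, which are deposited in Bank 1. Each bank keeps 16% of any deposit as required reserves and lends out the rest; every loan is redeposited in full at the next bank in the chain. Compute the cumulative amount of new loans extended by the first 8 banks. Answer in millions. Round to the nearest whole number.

𝕄2464 million

Bank i lends (1 − rr)^i of the original deposit: Bank 1 lends 624·0.8400 = 524.1600, Bank 2 lends 624·0.8400² = 440.2944, and so on.
Summing a geometric series: total = 624·[0.8400·(1 − 0.8400^8) / (1 − 0.8400)] ≈ 2463.9586 million.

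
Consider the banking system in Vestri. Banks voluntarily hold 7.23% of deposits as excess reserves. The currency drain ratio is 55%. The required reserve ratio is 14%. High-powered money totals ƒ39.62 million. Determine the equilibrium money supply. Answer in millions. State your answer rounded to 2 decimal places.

ƒ80.56 million

The money multiplier is m = (1 + c) / (rr + e + c) = (1 + 0.55) / (0.14 + 0.0723 + 0.55) ≈ 2.03332.
So M = m × MB = 2.03332 × 39.62 ≈ 80.5601 million.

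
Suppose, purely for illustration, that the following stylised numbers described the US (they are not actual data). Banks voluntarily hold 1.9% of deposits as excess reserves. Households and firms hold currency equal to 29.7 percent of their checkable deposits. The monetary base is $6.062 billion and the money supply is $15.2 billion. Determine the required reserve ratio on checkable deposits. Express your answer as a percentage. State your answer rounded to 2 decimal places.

Using m = M/MB = 15.2/6.062 ≈ 2.507423. Since m = (1 + c)/(c + rr + e), the denominator satisfies c + rr + e = (1 + c)/m = (1 + 0.297) / 2.507423 ≈ 0.517264.
With c = 0.297 and e = 0.019, the required reserve ratio on checkable deposits is 0.517264 − 0.297 − 0.019 = 0.201264.

20.13%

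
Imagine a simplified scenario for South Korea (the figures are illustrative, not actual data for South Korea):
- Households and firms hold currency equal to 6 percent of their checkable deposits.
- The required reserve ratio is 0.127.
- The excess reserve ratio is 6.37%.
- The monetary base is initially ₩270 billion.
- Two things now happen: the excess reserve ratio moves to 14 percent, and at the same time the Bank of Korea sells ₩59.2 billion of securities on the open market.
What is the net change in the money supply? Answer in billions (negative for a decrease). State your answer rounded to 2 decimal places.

Before: m₁ = (1 + 0.06) / (0.127 + 0.0637 + 0.06) ≈ 4.228161, MB₁ = 270, so M₁ = 4.228161 × 270 ≈ 1141.6035 billion.
After: m₂ = (1 + 0.06) / (0.127 + 0.14 + 0.06) ≈ 3.241590, MB₂ = 270 − 59.2 = 210.8, so M₂ = 3.241590 × 210.8 ≈ 683.3272 billion.
ΔM = M₂ − M₁ = 683.3272 − 1141.6035 = -458.2763 billion.

-458.28 billion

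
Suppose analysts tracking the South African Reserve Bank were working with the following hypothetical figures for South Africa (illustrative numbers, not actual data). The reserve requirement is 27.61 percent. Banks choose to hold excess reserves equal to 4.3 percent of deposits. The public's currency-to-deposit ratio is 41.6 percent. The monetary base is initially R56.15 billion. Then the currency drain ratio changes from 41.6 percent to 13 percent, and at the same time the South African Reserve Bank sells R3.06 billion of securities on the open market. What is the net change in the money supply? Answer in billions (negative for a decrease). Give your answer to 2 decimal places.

R25.42 billion

Before: m₁ = (1 + 0.416) / (0.2761 + 0.043 + 0.416) ≈ 1.92627, MB₁ = 56.15, so M₁ = 1.92627 × 56.15 ≈ 108.1601 billion.
After: m₂ = (1 + 0.13) / (0.2761 + 0.043 + 0.13) ≈ 2.51614, MB₂ = 56.15 − 3.06 = 53.09, so M₂ = 2.51614 × 53.09 ≈ 133.5819 billion.
ΔM = M₂ − M₁ = 133.5819 − 108.1601 = 25.4218 billion.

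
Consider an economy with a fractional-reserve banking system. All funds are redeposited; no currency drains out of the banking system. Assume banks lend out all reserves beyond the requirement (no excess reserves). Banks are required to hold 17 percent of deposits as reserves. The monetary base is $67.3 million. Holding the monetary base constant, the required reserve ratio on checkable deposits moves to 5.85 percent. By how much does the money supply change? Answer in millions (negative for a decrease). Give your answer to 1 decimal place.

Initially m₁ = 1 / (0.17) ≈ 5.8824, so M₁ = 5.8824 × 67.3 ≈ 395.8855 million.
After the change m₂ = 1 / (0.0585) ≈ 17.0940, so M₂ = 17.0940 × 67.3 = 1150.4262 million.
ΔM = M₂ − M₁ = 1150.4262 − 395.8855 = 754.5407 million.

$754.5 million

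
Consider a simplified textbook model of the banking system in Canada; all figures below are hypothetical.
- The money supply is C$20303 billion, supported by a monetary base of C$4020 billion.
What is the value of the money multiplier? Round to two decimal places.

5.05

The money multiplier is m = M / MB = 20303 / 4020 ≈ 5.05050.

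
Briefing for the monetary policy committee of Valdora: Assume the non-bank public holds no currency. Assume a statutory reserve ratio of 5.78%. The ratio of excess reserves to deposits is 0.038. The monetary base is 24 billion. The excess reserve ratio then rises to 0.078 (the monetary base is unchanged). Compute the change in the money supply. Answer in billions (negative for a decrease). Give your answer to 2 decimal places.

Initially m₁ = 1 / (0.0578 + 0.038) ≈ 10.43841, so M₁ = 10.43841 × 24 ≈ 250.5218 billion.
After the change m₂ = 1 / (0.0578 + 0.078) ≈ 7.36377, so M₂ = 7.36377 × 24 ≈ 176.7305 billion.
ΔM = M₂ − M₁ = 176.7305 − 250.5218 = -73.7913 billion.

-73.79 billion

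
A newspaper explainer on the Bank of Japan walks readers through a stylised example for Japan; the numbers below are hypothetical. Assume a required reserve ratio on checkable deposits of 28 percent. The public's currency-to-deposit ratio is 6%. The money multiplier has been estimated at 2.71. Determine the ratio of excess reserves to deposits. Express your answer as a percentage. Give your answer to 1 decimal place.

Using m = 2.71. Since m = (1 + c)/(c + rr + e), the denominator satisfies c + rr + e = (1 + c)/m = (1 + 0.06) / 2.71 ≈ 0.391144.
With c = 0.06 and rr = 0.28, the ratio of excess reserves to deposits is 0.391144 − 0.06 − 0.28 = 0.051144.

5.1%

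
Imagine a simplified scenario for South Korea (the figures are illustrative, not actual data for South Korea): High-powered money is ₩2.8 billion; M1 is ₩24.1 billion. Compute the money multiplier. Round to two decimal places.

The money multiplier is m = M / MB = 24.1 / 2.8 ≈ 8.60714.

8.61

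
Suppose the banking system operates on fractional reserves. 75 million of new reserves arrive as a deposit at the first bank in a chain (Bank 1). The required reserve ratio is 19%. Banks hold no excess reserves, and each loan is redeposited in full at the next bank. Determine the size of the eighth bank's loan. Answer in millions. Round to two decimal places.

13.90 million

Each bank lends a fraction (1 − rr) = 0.8100 of the deposit it receives, so Bank 8 receives 75·0.8100^7 and lends 75·0.8100^8 ≈ 13.8977 million.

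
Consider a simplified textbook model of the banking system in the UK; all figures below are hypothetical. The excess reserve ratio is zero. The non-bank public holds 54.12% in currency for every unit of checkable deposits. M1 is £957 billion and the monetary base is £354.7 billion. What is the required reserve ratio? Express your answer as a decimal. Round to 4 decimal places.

Using m = M/MB = 957/354.7 ≈ 2.698055. Since m = (1 + c)/(c + rr + e), the denominator satisfies c + rr + e = (1 + c)/m = (1 + 0.5412) / 2.698055 ≈ 0.571226.
With c = 0.5412 and e = 0, the required reserve ratio is 0.571226 − 0.5412 − 0 = 0.030026.

0.0300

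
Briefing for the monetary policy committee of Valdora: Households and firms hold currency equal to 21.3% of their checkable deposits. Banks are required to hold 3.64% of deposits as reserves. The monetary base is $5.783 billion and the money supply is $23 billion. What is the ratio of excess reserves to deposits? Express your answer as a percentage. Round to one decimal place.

Using m = M/MB = 23/5.783 ≈ 3.977174. Since m = (1 + c)/(c + rr + e), the denominator satisfies c + rr + e = (1 + c)/m = (1 + 0.213) / 3.977174 ≈ 0.304990.
With c = 0.213 and rr = 0.0364, the ratio of excess reserves to deposits is 0.304990 − 0.213 − 0.0364 = 0.05559.

5.6%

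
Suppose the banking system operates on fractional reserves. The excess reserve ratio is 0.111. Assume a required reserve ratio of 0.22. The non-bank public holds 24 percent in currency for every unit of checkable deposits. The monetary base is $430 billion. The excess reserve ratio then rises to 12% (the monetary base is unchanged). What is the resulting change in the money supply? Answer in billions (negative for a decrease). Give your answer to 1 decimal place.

Initially m₁ = (1 + 0.24) / (0.22 + 0.111 + 0.24) ≈ 2.17163, so M₁ = 2.17163 × 430 = 933.8009 billion.
After the change m₂ = (1 + 0.24) / (0.22 + 0.12 + 0.24) ≈ 2.13793, so M₂ = 2.13793 × 430 = 919.3099 billion.
ΔM = M₂ − M₁ = 919.3099 − 933.8009 = -14.491 billion.

-14.5 billion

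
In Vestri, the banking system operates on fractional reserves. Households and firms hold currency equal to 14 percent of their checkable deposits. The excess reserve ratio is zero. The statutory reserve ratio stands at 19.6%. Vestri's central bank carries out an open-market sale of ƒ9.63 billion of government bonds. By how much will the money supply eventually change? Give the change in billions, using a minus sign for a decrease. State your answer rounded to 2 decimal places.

-32.67 billion

The money multiplier is m = (1 + c) / (rr + c) = (1 + 0.14) / (0.196 + 0.14) ≈ 3.3929.
The sale removes 9.63 billion of base, so ΔM = m × ΔMB = 3.3929 × (−9.63) ≈ -32.6736 billion.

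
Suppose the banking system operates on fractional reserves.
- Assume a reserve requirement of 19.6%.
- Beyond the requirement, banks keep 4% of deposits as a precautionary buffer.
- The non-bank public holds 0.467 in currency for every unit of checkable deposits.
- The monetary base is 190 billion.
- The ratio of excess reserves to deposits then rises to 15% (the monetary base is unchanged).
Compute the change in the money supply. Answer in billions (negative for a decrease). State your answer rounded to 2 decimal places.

-53.65 billion

Initially m₁ = (1 + 0.467) / (0.196 + 0.04 + 0.467) ≈ 2.086771, so M₁ = 2.086771 × 190 ≈ 396.4865 billion.
After the change m₂ = (1 + 0.467) / (0.196 + 0.15 + 0.467) ≈ 1.804428, so M₂ = 1.804428 × 190 ≈ 342.8413 billion.
ΔM = M₂ − M₁ = 342.8413 − 396.4865 = -53.6452 billion.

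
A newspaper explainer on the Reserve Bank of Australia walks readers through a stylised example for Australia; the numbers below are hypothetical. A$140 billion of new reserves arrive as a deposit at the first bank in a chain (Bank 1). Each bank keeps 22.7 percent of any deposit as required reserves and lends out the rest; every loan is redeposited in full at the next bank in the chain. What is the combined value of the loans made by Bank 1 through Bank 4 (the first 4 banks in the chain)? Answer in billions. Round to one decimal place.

A$306.5 billion

Bank i lends (1 − rr)^i of the original deposit: Bank 1 lends 140·0.7730 = 108.2200, Bank 2 lends 140·0.7730² ≈ 83.6541, and so on.
Summing a geometric series: total = 140·[0.7730·(1 − 0.7730^4) / (1 − 0.7730)] ≈ 306.5244 billion.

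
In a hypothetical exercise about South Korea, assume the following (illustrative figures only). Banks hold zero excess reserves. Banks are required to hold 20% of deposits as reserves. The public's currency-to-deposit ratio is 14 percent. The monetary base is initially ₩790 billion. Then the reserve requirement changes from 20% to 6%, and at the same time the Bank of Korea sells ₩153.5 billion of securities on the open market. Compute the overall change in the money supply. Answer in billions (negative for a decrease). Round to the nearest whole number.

₩979 billion

Before: m₁ = (1 + 0.14) / (0.2 + 0.14) ≈ 3.3529, MB₁ = 790, so M₁ = 3.3529 × 790 = 2648.791 billion.
After: m₂ = (1 + 0.14) / (0.06 + 0.14) = 5.7, MB₂ = 790 − 153.5 = 636.5, so M₂ = 5.7 × 636.5 = 3628.05 billion.
ΔM = M₂ − M₁ = 3628.05 − 2648.791 = 979.259 billion.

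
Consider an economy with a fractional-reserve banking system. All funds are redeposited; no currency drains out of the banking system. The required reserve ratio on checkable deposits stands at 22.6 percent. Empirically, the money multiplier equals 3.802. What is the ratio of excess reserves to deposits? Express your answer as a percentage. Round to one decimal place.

Using m = 3.802. Since m = (1 + c)/(c + rr + e), the denominator satisfies c + rr + e = (1 + c)/m = (1 + 0) / 3.802 ≈ 0.263019.
With c = 0 and rr = 0.226, the ratio of excess reserves to deposits is 0.263019 − 0 − 0.226 = 0.037019.

3.7%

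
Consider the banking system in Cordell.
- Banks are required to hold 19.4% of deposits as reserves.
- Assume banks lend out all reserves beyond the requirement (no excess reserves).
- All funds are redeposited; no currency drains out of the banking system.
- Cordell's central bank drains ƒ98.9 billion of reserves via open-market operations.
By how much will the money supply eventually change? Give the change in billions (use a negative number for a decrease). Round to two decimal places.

-509.79 billion

The simple money multiplier is m = 1/rr = 1/0.194 ≈ 5.15464.
An open-market sale reduces the monetary base by 98.9 billion, so ΔM = m × ΔMB = 5.15464 × (−98.9) ≈ -509.7939 billion.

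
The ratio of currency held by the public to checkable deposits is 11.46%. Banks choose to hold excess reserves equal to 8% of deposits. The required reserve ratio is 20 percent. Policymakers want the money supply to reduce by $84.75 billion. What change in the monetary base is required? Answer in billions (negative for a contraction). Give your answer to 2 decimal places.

-30.00 billion

The money multiplier is m = (1 + c) / (rr + e + c) = (1 + 0.1146) / (0.2 + 0.08 + 0.1146) ≈ 2.82463.
ΔMB = ΔM / m = (−84.75) / 2.82463 ≈ -30.0039 billion.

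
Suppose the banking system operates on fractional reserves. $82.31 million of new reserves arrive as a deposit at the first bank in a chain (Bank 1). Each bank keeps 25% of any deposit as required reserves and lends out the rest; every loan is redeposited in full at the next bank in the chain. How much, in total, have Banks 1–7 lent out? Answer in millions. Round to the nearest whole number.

$214 million

Bank i lends (1 − rr)^i of the original deposit: Bank 1 lends 82.31·0.7500 = 61.7325, Bank 2 lends 82.31·0.7500² ≈ 46.2994, and so on.
Summing a geometric series: total = 82.31·[0.7500·(1 − 0.7500^7) / (1 − 0.7500)] ≈ 213.9688 million.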